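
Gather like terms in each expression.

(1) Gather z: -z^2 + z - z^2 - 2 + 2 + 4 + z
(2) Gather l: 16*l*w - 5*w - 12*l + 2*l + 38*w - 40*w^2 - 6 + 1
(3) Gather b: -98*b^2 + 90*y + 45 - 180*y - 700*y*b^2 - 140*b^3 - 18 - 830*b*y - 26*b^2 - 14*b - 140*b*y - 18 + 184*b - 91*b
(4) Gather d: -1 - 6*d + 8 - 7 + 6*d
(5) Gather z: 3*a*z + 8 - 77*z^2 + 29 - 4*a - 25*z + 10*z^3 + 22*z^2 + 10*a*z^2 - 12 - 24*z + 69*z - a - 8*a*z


(1) = -2*z^2 + 2*z + 4
(2) = l*(16*w - 10) - 40*w^2 + 33*w - 5
(3) = -140*b^3 + b^2*(-700*y - 124) + b*(79 - 970*y) - 90*y + 9
(4) = 0
(5) = -5*a + 10*z^3 + z^2*(10*a - 55) + z*(20 - 5*a) + 25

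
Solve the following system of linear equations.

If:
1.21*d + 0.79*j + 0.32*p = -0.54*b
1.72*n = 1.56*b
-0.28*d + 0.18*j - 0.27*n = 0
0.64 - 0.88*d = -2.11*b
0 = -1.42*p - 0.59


Then:
b = -0.22
d = 0.20
j = 0.01
n = -0.20
p = -0.42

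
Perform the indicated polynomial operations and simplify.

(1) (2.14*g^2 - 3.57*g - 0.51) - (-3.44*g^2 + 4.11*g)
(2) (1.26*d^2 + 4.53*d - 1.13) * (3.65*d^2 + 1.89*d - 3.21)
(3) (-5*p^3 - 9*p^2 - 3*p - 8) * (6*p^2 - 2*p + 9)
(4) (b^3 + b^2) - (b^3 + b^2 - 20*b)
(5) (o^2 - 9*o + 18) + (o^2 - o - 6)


(1) = 5.58*g^2 - 7.68*g - 0.51
(2) = 4.599*d^4 + 18.9159*d^3 + 0.3926*d^2 - 16.677*d + 3.6273
(3) = -30*p^5 - 44*p^4 - 45*p^3 - 123*p^2 - 11*p - 72
(4) = 20*b
(5) = 2*o^2 - 10*o + 12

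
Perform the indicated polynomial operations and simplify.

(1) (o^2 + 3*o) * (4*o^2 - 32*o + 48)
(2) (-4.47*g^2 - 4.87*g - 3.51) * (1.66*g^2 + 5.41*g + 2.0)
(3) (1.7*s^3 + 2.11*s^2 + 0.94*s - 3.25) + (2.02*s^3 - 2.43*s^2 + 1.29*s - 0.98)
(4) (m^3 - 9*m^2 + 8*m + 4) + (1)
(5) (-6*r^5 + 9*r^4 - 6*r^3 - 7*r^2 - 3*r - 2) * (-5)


(1) = 4*o^4 - 20*o^3 - 48*o^2 + 144*o
(2) = -7.4202*g^4 - 32.2669*g^3 - 41.1133*g^2 - 28.7291*g - 7.02
(3) = 3.72*s^3 - 0.32*s^2 + 2.23*s - 4.23
(4) = m^3 - 9*m^2 + 8*m + 5
(5) = 30*r^5 - 45*r^4 + 30*r^3 + 35*r^2 + 15*r + 10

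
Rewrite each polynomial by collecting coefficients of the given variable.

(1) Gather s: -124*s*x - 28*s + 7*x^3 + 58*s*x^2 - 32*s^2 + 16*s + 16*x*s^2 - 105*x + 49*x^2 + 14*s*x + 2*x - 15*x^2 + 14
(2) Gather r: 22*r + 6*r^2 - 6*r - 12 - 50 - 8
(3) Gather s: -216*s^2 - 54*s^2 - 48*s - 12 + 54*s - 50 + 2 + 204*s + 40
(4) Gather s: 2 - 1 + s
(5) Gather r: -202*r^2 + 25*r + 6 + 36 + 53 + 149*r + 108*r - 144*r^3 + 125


(1) = s^2*(16*x - 32) + s*(58*x^2 - 110*x - 12) + 7*x^3 + 34*x^2 - 103*x + 14
(2) = 6*r^2 + 16*r - 70
(3) = -270*s^2 + 210*s - 20
(4) = s + 1
(5) = -144*r^3 - 202*r^2 + 282*r + 220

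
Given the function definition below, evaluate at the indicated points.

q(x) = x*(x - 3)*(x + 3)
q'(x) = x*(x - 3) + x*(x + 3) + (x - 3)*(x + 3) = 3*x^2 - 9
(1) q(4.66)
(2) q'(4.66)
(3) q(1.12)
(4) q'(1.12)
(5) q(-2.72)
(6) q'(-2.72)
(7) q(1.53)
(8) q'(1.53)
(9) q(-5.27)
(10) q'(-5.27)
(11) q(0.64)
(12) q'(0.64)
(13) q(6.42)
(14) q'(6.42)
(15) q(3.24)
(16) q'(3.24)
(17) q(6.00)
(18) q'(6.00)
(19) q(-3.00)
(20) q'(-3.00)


(1) = 59.25
(2) = 56.15
(3) = -8.68
(4) = -5.24
(5) = 4.36
(6) = 13.20
(7) = -10.19
(8) = -1.98
(9) = -98.93
(10) = 74.32
(11) = -5.50
(12) = -7.77
(13) = 206.83
(14) = 114.65
(15) = 4.85
(16) = 22.49
(17) = 162.00
(18) = 99.00
(19) = 0.00
(20) = 18.00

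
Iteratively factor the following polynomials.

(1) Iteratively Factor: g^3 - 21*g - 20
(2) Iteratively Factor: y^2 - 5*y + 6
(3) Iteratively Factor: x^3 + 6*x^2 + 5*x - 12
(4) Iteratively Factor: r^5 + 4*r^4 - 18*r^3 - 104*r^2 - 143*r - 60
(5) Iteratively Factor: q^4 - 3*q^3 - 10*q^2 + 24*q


(1) = (g + 4)*(g^2 - 4*g - 5) = (g - 5)*(g + 4)*(g + 1)
(2) = (y - 3)*(y - 2)
(3) = (x + 3)*(x^2 + 3*x - 4) = (x + 3)*(x + 4)*(x - 1)
(4) = (r + 3)*(r^4 + r^3 - 21*r^2 - 41*r - 20) = (r - 5)*(r + 3)*(r^3 + 6*r^2 + 9*r + 4) = (r - 5)*(r + 1)*(r + 3)*(r^2 + 5*r + 4) = (r - 5)*(r + 1)^2*(r + 3)*(r + 4)
(5) = (q - 4)*(q^3 + q^2 - 6*q) = q*(q - 4)*(q^2 + q - 6) = q*(q - 4)*(q - 2)*(q + 3)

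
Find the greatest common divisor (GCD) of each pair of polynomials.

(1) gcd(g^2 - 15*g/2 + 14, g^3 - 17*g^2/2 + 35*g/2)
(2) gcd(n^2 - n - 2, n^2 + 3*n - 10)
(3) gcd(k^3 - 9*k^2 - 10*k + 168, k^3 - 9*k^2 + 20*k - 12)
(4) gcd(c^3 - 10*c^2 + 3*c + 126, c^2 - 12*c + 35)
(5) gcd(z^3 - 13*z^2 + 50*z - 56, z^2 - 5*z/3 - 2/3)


(1) = gcd((g - 4)*(g - 7/2), g*(g - 5)*(g - 7/2)) = g - 7/2
(2) = gcd((n - 2)*(n + 1), (n - 2)*(n + 5)) = n - 2
(3) = gcd((k - 7)*(k - 6)*(k + 4), (k - 6)*(k - 2)*(k - 1)) = k - 6
(4) = gcd((c - 7)*(c - 6)*(c + 3), (c - 7)*(c - 5)) = c - 7
(5) = z - 2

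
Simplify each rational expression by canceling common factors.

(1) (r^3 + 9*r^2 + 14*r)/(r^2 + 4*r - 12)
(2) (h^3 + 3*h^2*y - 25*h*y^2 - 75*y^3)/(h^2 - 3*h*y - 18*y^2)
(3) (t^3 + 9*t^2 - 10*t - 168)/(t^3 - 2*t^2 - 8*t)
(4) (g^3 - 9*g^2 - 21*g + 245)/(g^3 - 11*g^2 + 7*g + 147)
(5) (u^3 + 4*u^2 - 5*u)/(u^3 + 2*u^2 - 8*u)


(1) = (r^3 + 9*r^2 + 14*r)/(r^2 + 4*r - 12)
(2) = (-h^2 + 25*y^2)/(-h + 6*y)
(3) = (t^2 + 13*t + 42)/(t^2 + 2*t)
(4) = (g + 5)/(g + 3)
(5) = (u^2 + 4*u - 5)/(u^2 + 2*u - 8)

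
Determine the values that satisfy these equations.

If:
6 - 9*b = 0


Then:
b = 2/3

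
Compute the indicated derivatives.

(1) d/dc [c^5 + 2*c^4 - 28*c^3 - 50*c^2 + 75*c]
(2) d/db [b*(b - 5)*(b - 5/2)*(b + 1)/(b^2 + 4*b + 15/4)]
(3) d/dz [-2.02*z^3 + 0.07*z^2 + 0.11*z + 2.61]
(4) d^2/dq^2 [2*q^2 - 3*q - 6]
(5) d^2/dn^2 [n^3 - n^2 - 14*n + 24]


(1) = 5*c^4 + 8*c^3 - 84*c^2 - 100*c + 75
(2) = 2*(16*b^5 + 44*b^4 - 296*b^3 - 525*b^2 + 300*b + 375)/(16*b^4 + 128*b^3 + 376*b^2 + 480*b + 225)
(3) = -6.06*z^2 + 0.14*z + 0.11
(4) = 4
(5) = 6*n - 2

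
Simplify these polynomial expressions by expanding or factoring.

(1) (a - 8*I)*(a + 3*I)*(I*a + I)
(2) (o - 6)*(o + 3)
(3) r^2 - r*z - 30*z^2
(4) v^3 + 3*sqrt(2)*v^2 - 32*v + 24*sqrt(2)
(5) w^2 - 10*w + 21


(1) = I*a^3 + 5*a^2 + I*a^2 + 5*a + 24*I*a + 24*I
(2) = o^2 - 3*o - 18
(3) = (r - 6*z)*(r + 5*z)
(4) = (v - 2*sqrt(2))*(v - sqrt(2))*(v + 6*sqrt(2))
(5) = (w - 7)*(w - 3)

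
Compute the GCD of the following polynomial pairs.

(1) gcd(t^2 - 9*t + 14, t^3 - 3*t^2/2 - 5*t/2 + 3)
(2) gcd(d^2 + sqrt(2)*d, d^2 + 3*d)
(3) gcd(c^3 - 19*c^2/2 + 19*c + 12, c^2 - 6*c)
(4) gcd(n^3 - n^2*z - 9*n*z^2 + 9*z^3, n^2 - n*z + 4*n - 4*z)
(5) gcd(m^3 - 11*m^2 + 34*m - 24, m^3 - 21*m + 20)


(1) = gcd((t - 7)*(t - 2), (t - 2)*(t - 1)*(t + 3/2)) = t - 2
(2) = gcd(d*(d + sqrt(2)), d*(d + 3)) = d
(3) = gcd((c - 6)*(c - 4)*(c + 1/2), c*(c - 6)) = c - 6
(4) = gcd((n - 3*z)*(n - z)*(n + 3*z), (n + 4)*(n - z)) = -n + z
(5) = m^2 - 5*m + 4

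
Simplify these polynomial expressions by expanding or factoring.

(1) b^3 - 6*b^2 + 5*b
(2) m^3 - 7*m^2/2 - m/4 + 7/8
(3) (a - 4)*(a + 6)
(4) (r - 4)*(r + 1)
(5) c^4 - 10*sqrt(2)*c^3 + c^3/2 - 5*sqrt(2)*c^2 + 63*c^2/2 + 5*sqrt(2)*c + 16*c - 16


(1) = b*(b - 5)*(b - 1)
(2) = (m - 7/2)*(m - 1/2)*(m + 1/2)
(3) = a^2 + 2*a - 24
(4) = r^2 - 3*r - 4
(5) = (c - 1/2)*(c + 1)*(c - 8*sqrt(2))*(c - 2*sqrt(2))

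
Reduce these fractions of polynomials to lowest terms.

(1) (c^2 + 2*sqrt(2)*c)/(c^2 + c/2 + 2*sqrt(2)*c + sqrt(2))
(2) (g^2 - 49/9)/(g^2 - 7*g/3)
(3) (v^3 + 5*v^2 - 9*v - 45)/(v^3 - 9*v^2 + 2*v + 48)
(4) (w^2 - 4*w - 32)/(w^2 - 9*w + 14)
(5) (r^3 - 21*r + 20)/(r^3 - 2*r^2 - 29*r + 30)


(1) = 2*c/(2*c + 1)
(2) = (3*g + 7)/(3*g)
(3) = (v^2 + 8*v + 15)/(v^2 - 6*v - 16)
(4) = (w^2 - 4*w - 32)/(w^2 - 9*w + 14)
(5) = (r - 4)/(r - 6)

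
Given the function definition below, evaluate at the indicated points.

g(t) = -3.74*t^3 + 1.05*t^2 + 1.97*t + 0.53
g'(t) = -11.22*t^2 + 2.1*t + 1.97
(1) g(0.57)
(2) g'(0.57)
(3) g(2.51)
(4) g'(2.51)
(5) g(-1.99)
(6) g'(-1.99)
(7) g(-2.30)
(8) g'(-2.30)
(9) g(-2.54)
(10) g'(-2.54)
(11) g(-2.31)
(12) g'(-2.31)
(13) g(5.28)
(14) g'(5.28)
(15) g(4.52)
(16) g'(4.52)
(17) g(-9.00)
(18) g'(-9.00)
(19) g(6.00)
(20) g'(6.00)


(1) = 1.30
(2) = -0.48
(3) = -47.05
(4) = -63.45
(5) = 30.24
(6) = -46.64
(7) = 47.06
(8) = -62.21
(9) = 63.59
(10) = -75.75
(11) = 47.68
(12) = -62.75
(13) = -510.32
(14) = -299.74
(15) = -314.49
(16) = -217.77
(17) = 2794.31
(18) = -925.75
(19) = -757.69
(20) = -389.35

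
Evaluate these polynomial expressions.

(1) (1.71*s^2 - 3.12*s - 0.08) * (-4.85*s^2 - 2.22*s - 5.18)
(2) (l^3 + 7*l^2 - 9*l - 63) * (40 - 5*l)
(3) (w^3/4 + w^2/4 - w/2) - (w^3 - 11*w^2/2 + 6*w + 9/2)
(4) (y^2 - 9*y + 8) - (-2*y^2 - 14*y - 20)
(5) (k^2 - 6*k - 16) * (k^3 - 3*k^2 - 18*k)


(1) = -8.2935*s^4 + 11.3358*s^3 - 1.5434*s^2 + 16.3392*s + 0.4144
(2) = -5*l^4 + 5*l^3 + 325*l^2 - 45*l - 2520
(3) = -3*w^3/4 + 23*w^2/4 - 13*w/2 - 9/2
(4) = 3*y^2 + 5*y + 28
(5) = k^5 - 9*k^4 - 16*k^3 + 156*k^2 + 288*k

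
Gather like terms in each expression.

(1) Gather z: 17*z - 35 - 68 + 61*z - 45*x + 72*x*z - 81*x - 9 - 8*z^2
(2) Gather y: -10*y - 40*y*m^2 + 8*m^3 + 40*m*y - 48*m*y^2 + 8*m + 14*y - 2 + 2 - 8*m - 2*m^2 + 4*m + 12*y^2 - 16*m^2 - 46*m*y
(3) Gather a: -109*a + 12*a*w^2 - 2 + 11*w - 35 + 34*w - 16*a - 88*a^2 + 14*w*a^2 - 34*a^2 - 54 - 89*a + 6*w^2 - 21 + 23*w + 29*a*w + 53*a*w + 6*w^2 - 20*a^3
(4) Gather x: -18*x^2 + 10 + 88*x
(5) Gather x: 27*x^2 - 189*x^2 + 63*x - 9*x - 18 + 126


(1) = -126*x - 8*z^2 + z*(72*x + 78) - 112
(2) = 8*m^3 - 18*m^2 + 4*m + y^2*(12 - 48*m) + y*(-40*m^2 - 6*m + 4)
(3) = -20*a^3 + a^2*(14*w - 122) + a*(12*w^2 + 82*w - 214) + 12*w^2 + 68*w - 112
(4) = -18*x^2 + 88*x + 10
(5) = -162*x^2 + 54*x + 108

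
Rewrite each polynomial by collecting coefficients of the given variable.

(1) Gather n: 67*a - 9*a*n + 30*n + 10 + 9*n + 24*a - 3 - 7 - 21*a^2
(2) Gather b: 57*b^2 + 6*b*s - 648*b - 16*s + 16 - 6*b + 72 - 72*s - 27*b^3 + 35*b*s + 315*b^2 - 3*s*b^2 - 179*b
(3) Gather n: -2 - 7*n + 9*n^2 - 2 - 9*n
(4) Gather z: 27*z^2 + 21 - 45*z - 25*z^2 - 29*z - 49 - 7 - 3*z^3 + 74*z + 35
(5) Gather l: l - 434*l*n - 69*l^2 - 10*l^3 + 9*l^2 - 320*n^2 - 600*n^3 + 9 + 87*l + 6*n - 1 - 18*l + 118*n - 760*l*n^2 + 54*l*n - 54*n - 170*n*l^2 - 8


(1) = -21*a^2 + 91*a + n*(39 - 9*a)
(2) = -27*b^3 + b^2*(372 - 3*s) + b*(41*s - 833) - 88*s + 88
(3) = 9*n^2 - 16*n - 4
(4) = -3*z^3 + 2*z^2
(5) = -10*l^3 + l^2*(-170*n - 60) + l*(-760*n^2 - 380*n + 70) - 600*n^3 - 320*n^2 + 70*n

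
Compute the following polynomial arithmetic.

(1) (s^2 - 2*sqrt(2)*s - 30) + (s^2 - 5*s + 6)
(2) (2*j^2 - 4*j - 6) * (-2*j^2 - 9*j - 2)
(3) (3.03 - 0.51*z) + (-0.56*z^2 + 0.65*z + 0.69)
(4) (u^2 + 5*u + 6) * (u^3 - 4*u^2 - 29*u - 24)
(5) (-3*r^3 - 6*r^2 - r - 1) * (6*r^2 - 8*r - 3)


(1) = 2*s^2 - 5*s - 2*sqrt(2)*s - 24
(2) = -4*j^4 - 10*j^3 + 44*j^2 + 62*j + 12
(3) = -0.56*z^2 + 0.14*z + 3.72
(4) = u^5 + u^4 - 43*u^3 - 193*u^2 - 294*u - 144
(5) = -18*r^5 - 12*r^4 + 51*r^3 + 20*r^2 + 11*r + 3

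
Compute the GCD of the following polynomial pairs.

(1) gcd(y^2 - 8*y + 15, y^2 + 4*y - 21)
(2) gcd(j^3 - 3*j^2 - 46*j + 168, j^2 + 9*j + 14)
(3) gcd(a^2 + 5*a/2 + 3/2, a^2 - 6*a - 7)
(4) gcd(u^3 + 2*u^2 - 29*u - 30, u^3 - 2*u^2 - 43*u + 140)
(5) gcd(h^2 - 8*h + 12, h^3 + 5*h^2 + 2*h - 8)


(1) = gcd((y - 5)*(y - 3), (y - 3)*(y + 7)) = y - 3
(2) = gcd((j - 6)*(j - 4)*(j + 7), (j + 2)*(j + 7)) = j + 7
(3) = a + 1
(4) = u - 5
(5) = gcd((h - 6)*(h - 2), (h - 1)*(h + 2)*(h + 4)) = 1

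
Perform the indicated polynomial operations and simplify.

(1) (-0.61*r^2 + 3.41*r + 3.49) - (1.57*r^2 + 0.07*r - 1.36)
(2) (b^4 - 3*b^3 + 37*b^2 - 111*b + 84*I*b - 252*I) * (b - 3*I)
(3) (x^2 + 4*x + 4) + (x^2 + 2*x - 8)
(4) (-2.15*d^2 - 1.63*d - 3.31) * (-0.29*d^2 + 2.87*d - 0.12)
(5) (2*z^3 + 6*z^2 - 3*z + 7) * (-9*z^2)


(1) = -2.18*r^2 + 3.34*r + 4.85
(2) = b^5 - 3*b^4 - 3*I*b^4 + 37*b^3 + 9*I*b^3 - 111*b^2 - 27*I*b^2 + 252*b + 81*I*b - 756
(3) = 2*x^2 + 6*x - 4
(4) = 0.6235*d^4 - 5.6978*d^3 - 3.4602*d^2 - 9.3041*d + 0.3972
(5) = -18*z^5 - 54*z^4 + 27*z^3 - 63*z^2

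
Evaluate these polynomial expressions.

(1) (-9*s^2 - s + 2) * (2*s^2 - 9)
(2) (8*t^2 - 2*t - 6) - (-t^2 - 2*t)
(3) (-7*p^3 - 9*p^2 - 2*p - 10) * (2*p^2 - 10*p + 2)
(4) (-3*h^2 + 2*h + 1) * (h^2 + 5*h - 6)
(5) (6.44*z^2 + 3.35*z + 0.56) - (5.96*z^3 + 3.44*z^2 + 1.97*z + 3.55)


(1) = -18*s^4 - 2*s^3 + 85*s^2 + 9*s - 18
(2) = 9*t^2 - 6
(3) = -14*p^5 + 52*p^4 + 72*p^3 - 18*p^2 + 96*p - 20
(4) = -3*h^4 - 13*h^3 + 29*h^2 - 7*h - 6
(5) = -5.96*z^3 + 3.0*z^2 + 1.38*z - 2.99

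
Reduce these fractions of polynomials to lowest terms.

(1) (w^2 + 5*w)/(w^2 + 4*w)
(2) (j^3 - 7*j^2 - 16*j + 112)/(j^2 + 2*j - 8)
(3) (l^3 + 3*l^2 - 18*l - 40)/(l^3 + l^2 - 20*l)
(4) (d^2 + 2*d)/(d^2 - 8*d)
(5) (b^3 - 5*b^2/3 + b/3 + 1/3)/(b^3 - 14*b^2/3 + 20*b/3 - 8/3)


(1) = (w + 5)/(w + 4)
(2) = (j^2 - 11*j + 28)/(j - 2)
(3) = (l + 2)/l
(4) = (d + 2)/(d - 8)
(5) = (3*b^3 - 5*b^2 + b + 1)/(3*b^3 - 14*b^2 + 20*b - 8)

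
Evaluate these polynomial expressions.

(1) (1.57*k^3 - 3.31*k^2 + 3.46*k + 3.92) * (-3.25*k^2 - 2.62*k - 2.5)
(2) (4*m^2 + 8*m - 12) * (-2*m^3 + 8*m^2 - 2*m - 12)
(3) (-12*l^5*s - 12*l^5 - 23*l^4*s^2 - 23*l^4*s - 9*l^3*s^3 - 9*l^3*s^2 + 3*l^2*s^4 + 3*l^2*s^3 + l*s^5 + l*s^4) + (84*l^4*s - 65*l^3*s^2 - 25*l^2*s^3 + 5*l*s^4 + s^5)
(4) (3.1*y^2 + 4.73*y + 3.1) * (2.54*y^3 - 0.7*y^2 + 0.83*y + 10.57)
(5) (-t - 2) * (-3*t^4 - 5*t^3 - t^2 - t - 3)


(1) = -5.1025*k^5 + 6.6441*k^4 - 6.4978*k^3 - 13.5302*k^2 - 18.9204*k - 9.8
(2) = -8*m^5 + 16*m^4 + 80*m^3 - 160*m^2 - 72*m + 144
(3) = -12*l^5*s - 12*l^5 - 23*l^4*s^2 + 61*l^4*s - 9*l^3*s^3 - 74*l^3*s^2 + 3*l^2*s^4 - 22*l^2*s^3 + l*s^5 + 6*l*s^4 + s^5
(4) = 7.874*y^5 + 9.8442*y^4 + 7.136*y^3 + 34.5229*y^2 + 52.5691*y + 32.767
(5) = 3*t^5 + 11*t^4 + 11*t^3 + 3*t^2 + 5*t + 6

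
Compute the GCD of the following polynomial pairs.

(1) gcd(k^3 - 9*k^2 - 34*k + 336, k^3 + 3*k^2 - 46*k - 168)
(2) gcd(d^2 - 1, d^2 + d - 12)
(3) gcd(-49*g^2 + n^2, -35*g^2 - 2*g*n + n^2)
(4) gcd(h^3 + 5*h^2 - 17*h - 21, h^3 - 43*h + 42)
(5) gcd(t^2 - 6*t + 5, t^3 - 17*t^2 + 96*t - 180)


(1) = gcd((k - 8)*(k - 7)*(k + 6), (k - 7)*(k + 4)*(k + 6)) = k^2 - k - 42
(2) = gcd((d - 1)*(d + 1), (d - 3)*(d + 4)) = 1
(3) = 7*g - n
(4) = gcd((h - 3)*(h + 1)*(h + 7), (h - 6)*(h - 1)*(h + 7)) = h + 7
(5) = t - 5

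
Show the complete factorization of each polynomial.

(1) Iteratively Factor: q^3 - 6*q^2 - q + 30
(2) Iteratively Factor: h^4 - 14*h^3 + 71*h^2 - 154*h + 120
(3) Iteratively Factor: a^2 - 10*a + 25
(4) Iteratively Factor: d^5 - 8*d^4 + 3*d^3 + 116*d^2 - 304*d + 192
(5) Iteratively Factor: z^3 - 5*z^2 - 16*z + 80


(1) = (q - 5)*(q^2 - q - 6) = (q - 5)*(q - 3)*(q + 2)
(2) = (h - 2)*(h^3 - 12*h^2 + 47*h - 60) = (h - 3)*(h - 2)*(h^2 - 9*h + 20) = (h - 4)*(h - 3)*(h - 2)*(h - 5)
(3) = (a - 5)*(a - 5)
(4) = (d + 4)*(d^4 - 12*d^3 + 51*d^2 - 88*d + 48) = (d - 1)*(d + 4)*(d^3 - 11*d^2 + 40*d - 48) = (d - 4)*(d - 1)*(d + 4)*(d^2 - 7*d + 12) = (d - 4)^2*(d - 1)*(d + 4)*(d - 3)
(5) = (z - 5)*(z^2 - 16) = (z - 5)*(z - 4)*(z + 4)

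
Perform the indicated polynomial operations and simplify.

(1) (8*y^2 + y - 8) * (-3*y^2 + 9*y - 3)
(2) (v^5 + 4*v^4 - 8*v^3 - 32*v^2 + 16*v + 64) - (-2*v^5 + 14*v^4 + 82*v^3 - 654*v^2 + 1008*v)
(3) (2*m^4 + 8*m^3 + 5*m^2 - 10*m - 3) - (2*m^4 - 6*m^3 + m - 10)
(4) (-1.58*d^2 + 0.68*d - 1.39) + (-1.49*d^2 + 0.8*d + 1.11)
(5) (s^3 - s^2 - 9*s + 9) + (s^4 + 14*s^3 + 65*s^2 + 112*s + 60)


(1) = -24*y^4 + 69*y^3 + 9*y^2 - 75*y + 24
(2) = 3*v^5 - 10*v^4 - 90*v^3 + 622*v^2 - 992*v + 64
(3) = 14*m^3 + 5*m^2 - 11*m + 7
(4) = -3.07*d^2 + 1.48*d - 0.28
(5) = s^4 + 15*s^3 + 64*s^2 + 103*s + 69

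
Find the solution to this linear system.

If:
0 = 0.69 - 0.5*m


Then:
m = 1.38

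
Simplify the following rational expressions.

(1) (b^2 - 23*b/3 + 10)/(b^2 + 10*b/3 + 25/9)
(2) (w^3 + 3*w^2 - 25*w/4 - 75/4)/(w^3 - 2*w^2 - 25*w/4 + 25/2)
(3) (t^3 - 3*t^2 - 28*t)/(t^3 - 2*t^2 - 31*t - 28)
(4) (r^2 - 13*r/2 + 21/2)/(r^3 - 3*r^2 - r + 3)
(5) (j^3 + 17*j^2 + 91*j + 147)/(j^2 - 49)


(1) = (9*b^2 - 69*b + 90)/(9*b^2 + 30*b + 25)
(2) = (w + 3)/(w - 2)
(3) = t/(t + 1)
(4) = (2*r - 7)/(2*r^2 - 2)
(5) = (j^2 + 10*j + 21)/(j - 7)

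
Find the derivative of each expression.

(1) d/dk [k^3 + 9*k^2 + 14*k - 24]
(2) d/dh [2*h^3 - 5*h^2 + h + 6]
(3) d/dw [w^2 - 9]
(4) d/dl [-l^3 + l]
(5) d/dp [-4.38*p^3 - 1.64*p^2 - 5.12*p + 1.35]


(1) = 3*k^2 + 18*k + 14
(2) = 6*h^2 - 10*h + 1
(3) = 2*w
(4) = 1 - 3*l^2
(5) = -13.14*p^2 - 3.28*p - 5.12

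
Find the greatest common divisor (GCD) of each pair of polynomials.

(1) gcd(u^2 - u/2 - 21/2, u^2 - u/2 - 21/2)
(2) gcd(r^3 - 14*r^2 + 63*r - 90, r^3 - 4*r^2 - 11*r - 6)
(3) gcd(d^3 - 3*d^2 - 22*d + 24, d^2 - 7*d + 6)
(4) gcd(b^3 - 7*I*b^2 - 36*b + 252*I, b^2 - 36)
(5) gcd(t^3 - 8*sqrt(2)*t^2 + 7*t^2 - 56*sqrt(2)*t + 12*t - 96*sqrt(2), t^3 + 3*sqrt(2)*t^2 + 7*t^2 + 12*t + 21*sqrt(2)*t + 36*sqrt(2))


(1) = gcd((u - 7/2)*(u + 3), (u - 7/2)*(u + 3)) = u^2 - u/2 - 21/2
(2) = gcd((r - 6)*(r - 5)*(r - 3), (r - 6)*(r + 1)^2) = r - 6
(3) = gcd((d - 6)*(d - 1)*(d + 4), (d - 6)*(d - 1)) = d^2 - 7*d + 6
(4) = b^2 - 36
(5) = gcd((t + 3)*(t + 4)*(t - 8*sqrt(2)), (t + 3)*(t + 4)*(t + 3*sqrt(2))) = t^2 + 7*t + 12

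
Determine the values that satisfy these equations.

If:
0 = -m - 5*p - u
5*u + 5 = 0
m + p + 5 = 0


Then:
m = -13/2
p = 3/2
u = -1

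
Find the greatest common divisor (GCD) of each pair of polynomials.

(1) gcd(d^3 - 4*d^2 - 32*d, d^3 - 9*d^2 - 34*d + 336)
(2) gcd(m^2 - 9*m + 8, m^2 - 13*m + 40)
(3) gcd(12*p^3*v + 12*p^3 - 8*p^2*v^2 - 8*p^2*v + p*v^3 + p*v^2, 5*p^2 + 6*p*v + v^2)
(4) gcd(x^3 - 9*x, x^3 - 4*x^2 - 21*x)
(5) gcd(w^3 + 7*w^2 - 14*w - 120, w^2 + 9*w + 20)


(1) = d - 8
(2) = m - 8
(3) = gcd((-6*p + v)*(-2*p + v)*(p*v + p), (p + v)*(5*p + v)) = 1
(4) = gcd(x*(x - 3)*(x + 3), x*(x - 7)*(x + 3)) = x^2 + 3*x
(5) = gcd((w - 4)*(w + 5)*(w + 6), (w + 4)*(w + 5)) = w + 5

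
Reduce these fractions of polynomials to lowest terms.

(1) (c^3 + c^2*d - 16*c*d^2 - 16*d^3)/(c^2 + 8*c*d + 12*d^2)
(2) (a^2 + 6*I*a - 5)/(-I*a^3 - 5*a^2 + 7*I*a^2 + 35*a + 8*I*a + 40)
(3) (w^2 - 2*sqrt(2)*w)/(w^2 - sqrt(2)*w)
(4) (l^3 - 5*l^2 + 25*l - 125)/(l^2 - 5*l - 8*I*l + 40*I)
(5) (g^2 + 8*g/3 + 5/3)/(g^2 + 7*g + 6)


(1) = (c^3 + c^2*d - 16*c*d^2 - 16*d^3)/(c^2 + 8*c*d + 12*d^2)
(2) = (I*a^2 - 6*a - 5*I)/(a^3 + a^2*(-7 - 5*I) + a*(-8 + 35*I) + 40*I)
(3) = (w - 2*sqrt(2))/(w - sqrt(2))
(4) = (l^2 + 25)/(l - 8*I)
(5) = (3*g + 5)/(3*g + 18)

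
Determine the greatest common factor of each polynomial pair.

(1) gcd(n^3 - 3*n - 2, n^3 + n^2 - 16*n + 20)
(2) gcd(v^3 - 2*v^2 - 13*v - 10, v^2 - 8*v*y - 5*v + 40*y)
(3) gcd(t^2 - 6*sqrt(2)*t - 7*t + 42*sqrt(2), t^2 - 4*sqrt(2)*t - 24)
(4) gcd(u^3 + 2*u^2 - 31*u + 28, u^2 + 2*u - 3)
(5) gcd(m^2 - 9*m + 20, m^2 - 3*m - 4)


(1) = n - 2
(2) = v - 5
(3) = t - 6*sqrt(2)
(4) = u - 1
(5) = gcd((m - 5)*(m - 4), (m - 4)*(m + 1)) = m - 4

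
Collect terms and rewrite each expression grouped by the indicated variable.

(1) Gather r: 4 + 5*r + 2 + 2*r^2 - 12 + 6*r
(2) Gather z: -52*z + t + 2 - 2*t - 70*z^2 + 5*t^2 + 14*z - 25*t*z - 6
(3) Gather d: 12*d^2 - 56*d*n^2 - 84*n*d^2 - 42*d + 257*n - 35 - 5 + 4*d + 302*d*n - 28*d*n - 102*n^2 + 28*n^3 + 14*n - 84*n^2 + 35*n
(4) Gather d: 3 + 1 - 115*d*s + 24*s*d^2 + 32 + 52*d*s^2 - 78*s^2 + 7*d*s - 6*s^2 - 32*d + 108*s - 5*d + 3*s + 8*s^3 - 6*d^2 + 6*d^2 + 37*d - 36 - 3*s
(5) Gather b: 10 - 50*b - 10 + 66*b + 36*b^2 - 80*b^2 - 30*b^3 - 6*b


(1) = 2*r^2 + 11*r - 6
(2) = 5*t^2 - t - 70*z^2 + z*(-25*t - 38) - 4
(3) = d^2*(12 - 84*n) + d*(-56*n^2 + 274*n - 38) + 28*n^3 - 186*n^2 + 306*n - 40
(4) = 24*d^2*s + d*(52*s^2 - 108*s) + 8*s^3 - 84*s^2 + 108*s
(5) = -30*b^3 - 44*b^2 + 10*b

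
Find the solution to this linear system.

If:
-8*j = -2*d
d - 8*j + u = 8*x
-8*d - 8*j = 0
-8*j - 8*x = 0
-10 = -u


Then:
No Solution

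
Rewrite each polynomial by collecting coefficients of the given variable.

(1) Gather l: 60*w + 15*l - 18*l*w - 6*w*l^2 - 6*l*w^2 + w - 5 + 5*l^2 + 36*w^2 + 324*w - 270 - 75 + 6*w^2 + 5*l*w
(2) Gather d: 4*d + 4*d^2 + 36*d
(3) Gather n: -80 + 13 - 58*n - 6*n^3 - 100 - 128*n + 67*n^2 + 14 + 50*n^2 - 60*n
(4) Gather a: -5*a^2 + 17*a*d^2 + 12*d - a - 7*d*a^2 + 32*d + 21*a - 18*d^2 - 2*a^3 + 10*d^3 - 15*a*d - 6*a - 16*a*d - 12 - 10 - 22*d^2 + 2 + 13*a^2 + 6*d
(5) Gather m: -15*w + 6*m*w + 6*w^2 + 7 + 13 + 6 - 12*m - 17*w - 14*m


(1) = l^2*(5 - 6*w) + l*(-6*w^2 - 13*w + 15) + 42*w^2 + 385*w - 350
(2) = 4*d^2 + 40*d
(3) = -6*n^3 + 117*n^2 - 246*n - 153
(4) = -2*a^3 + a^2*(8 - 7*d) + a*(17*d^2 - 31*d + 14) + 10*d^3 - 40*d^2 + 50*d - 20
(5) = m*(6*w - 26) + 6*w^2 - 32*w + 26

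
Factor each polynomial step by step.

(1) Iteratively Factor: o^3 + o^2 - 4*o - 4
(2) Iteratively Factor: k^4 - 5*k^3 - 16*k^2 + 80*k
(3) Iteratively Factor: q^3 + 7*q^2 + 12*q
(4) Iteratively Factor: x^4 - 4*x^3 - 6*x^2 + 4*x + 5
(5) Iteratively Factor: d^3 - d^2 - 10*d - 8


(1) = (o + 2)*(o^2 - o - 2) = (o + 1)*(o + 2)*(o - 2)
(2) = (k - 5)*(k^3 - 16*k) = k*(k - 5)*(k^2 - 16) = k*(k - 5)*(k + 4)*(k - 4)
(3) = (q + 3)*(q^2 + 4*q) = q*(q + 3)*(q + 4)
(4) = (x - 5)*(x^3 + x^2 - x - 1) = (x - 5)*(x + 1)*(x^2 - 1) = (x - 5)*(x - 1)*(x + 1)*(x + 1)
(5) = (d + 1)*(d^2 - 2*d - 8) = (d - 4)*(d + 1)*(d + 2)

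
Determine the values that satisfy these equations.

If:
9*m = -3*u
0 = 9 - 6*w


Then:
m = -u/3
w = 3/2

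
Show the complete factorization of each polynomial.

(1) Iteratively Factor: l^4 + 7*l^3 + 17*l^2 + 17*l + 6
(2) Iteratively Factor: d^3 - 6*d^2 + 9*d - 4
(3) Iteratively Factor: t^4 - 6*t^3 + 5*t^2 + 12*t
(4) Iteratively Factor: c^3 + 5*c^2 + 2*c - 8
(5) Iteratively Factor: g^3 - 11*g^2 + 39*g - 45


(1) = (l + 1)*(l^3 + 6*l^2 + 11*l + 6) = (l + 1)*(l + 2)*(l^2 + 4*l + 3) = (l + 1)^2*(l + 2)*(l + 3)
(2) = (d - 4)*(d^2 - 2*d + 1) = (d - 4)*(d - 1)*(d - 1)
(3) = (t)*(t^3 - 6*t^2 + 5*t + 12) = t*(t - 4)*(t^2 - 2*t - 3) = t*(t - 4)*(t - 3)*(t + 1)
(4) = (c + 4)*(c^2 + c - 2) = (c + 2)*(c + 4)*(c - 1)
(5) = (g - 5)*(g^2 - 6*g + 9) = (g - 5)*(g - 3)*(g - 3)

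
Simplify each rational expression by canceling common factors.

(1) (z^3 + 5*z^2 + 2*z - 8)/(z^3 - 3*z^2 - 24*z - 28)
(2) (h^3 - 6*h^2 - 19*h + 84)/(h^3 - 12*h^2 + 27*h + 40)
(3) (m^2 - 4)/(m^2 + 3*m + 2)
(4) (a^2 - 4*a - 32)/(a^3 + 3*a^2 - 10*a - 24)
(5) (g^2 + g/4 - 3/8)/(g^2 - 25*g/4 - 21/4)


(1) = (z^2 + 3*z - 4)/(z^2 - 5*z - 14)
(2) = (h^3 - 6*h^2 - 19*h + 84)/(h^3 - 12*h^2 + 27*h + 40)
(3) = (m - 2)/(m + 1)
(4) = (a - 8)/(a^2 - a - 6)
(5) = (2*g - 1)/(2*g - 14)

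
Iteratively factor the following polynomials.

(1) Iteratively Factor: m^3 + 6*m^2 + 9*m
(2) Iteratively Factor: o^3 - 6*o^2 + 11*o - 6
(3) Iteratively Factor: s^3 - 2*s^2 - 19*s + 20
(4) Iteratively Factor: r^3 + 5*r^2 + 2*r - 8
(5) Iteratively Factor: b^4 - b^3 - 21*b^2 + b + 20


(1) = (m)*(m^2 + 6*m + 9) = m*(m + 3)*(m + 3)
(2) = (o - 1)*(o^2 - 5*o + 6) = (o - 2)*(o - 1)*(o - 3)
(3) = (s - 5)*(s^2 + 3*s - 4) = (s - 5)*(s - 1)*(s + 4)
(4) = (r - 1)*(r^2 + 6*r + 8) = (r - 1)*(r + 4)*(r + 2)
(5) = (b + 1)*(b^3 - 2*b^2 - 19*b + 20) = (b + 1)*(b + 4)*(b^2 - 6*b + 5) = (b - 5)*(b + 1)*(b + 4)*(b - 1)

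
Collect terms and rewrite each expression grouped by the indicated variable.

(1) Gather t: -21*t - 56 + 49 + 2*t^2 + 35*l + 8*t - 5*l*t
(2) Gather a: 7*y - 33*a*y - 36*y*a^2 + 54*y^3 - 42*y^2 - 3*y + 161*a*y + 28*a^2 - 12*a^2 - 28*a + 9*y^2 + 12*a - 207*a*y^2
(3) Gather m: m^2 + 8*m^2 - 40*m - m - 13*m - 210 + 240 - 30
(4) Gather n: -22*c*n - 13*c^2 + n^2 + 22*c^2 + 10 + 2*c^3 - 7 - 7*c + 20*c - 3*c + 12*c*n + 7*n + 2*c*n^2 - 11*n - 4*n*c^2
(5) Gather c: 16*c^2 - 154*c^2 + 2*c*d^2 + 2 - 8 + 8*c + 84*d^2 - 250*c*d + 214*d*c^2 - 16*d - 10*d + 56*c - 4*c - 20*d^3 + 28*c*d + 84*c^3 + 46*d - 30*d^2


(1) = 35*l + 2*t^2 + t*(-5*l - 13) - 7
(2) = a^2*(16 - 36*y) + a*(-207*y^2 + 128*y - 16) + 54*y^3 - 33*y^2 + 4*y
(3) = 9*m^2 - 54*m
(4) = 2*c^3 + 9*c^2 + 10*c + n^2*(2*c + 1) + n*(-4*c^2 - 10*c - 4) + 3
(5) = 84*c^3 + c^2*(214*d - 138) + c*(2*d^2 - 222*d + 60) - 20*d^3 + 54*d^2 + 20*d - 6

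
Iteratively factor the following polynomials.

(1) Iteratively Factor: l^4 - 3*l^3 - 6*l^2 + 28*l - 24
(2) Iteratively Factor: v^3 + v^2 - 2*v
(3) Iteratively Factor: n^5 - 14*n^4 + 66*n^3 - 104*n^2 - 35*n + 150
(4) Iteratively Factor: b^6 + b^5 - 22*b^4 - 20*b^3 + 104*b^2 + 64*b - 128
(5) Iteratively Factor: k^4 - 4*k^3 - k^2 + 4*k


(1) = (l - 2)*(l^3 - l^2 - 8*l + 12) = (l - 2)^2*(l^2 + l - 6) = (l - 2)^2*(l + 3)*(l - 2)
(2) = (v + 2)*(v^2 - v) = (v - 1)*(v + 2)*(v)
(3) = (n - 2)*(n^4 - 12*n^3 + 42*n^2 - 20*n - 75) = (n - 3)*(n - 2)*(n^3 - 9*n^2 + 15*n + 25) = (n - 5)*(n - 3)*(n - 2)*(n^2 - 4*n - 5) = (n - 5)*(n - 3)*(n - 2)*(n + 1)*(n - 5)
(4) = (b - 2)*(b^5 + 3*b^4 - 16*b^3 - 52*b^2 + 64) = (b - 2)*(b + 2)*(b^4 + b^3 - 18*b^2 - 16*b + 32) = (b - 2)*(b - 1)*(b + 2)*(b^3 + 2*b^2 - 16*b - 32) = (b - 2)*(b - 1)*(b + 2)*(b + 4)*(b^2 - 2*b - 8) = (b - 2)*(b - 1)*(b + 2)^2*(b + 4)*(b - 4)
(5) = (k)*(k^3 - 4*k^2 - k + 4) = k*(k - 1)*(k^2 - 3*k - 4) = k*(k - 4)*(k - 1)*(k + 1)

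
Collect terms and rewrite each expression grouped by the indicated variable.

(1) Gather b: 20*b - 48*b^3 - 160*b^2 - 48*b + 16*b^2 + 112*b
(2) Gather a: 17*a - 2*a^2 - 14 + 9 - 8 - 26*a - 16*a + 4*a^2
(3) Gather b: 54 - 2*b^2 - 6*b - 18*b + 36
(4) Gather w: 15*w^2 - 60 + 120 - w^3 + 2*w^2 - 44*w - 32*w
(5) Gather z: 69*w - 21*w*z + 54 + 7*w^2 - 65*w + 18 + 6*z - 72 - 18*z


(1) = -48*b^3 - 144*b^2 + 84*b
(2) = 2*a^2 - 25*a - 13
(3) = -2*b^2 - 24*b + 90
(4) = -w^3 + 17*w^2 - 76*w + 60
(5) = 7*w^2 + 4*w + z*(-21*w - 12)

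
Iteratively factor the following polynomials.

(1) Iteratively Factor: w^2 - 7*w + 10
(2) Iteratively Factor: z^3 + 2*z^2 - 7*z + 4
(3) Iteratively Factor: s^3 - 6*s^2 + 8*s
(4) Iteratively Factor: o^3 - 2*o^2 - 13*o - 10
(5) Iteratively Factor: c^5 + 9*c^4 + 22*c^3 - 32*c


(1) = (w - 5)*(w - 2)
(2) = (z - 1)*(z^2 + 3*z - 4) = (z - 1)^2*(z + 4)
(3) = (s)*(s^2 - 6*s + 8) = s*(s - 4)*(s - 2)
(4) = (o + 2)*(o^2 - 4*o - 5) = (o + 1)*(o + 2)*(o - 5)
(5) = (c + 2)*(c^4 + 7*c^3 + 8*c^2 - 16*c) = c*(c + 2)*(c^3 + 7*c^2 + 8*c - 16) = c*(c + 2)*(c + 4)*(c^2 + 3*c - 4) = c*(c + 2)*(c + 4)^2*(c - 1)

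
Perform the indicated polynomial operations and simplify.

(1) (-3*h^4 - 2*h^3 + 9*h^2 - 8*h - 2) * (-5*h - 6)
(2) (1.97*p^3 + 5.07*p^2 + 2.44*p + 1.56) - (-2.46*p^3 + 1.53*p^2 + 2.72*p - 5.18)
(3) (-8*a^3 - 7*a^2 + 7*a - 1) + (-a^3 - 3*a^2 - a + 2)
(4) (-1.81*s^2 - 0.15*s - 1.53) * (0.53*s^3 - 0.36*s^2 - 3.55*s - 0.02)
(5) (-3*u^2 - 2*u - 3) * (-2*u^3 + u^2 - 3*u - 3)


(1) = 15*h^5 + 28*h^4 - 33*h^3 - 14*h^2 + 58*h + 12
(2) = 4.43*p^3 + 3.54*p^2 - 0.28*p + 6.74
(3) = -9*a^3 - 10*a^2 + 6*a + 1
(4) = -0.9593*s^5 + 0.5721*s^4 + 5.6686*s^3 + 1.1195*s^2 + 5.4345*s + 0.0306
(5) = 6*u^5 + u^4 + 13*u^3 + 12*u^2 + 15*u + 9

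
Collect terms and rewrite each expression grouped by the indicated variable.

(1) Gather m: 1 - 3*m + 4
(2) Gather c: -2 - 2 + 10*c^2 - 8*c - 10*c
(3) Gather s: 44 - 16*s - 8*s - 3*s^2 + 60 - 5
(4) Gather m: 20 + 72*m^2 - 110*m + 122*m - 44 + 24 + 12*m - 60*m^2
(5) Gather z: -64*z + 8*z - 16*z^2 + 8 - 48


(1) = 5 - 3*m
(2) = 10*c^2 - 18*c - 4
(3) = -3*s^2 - 24*s + 99
(4) = 12*m^2 + 24*m
(5) = -16*z^2 - 56*z - 40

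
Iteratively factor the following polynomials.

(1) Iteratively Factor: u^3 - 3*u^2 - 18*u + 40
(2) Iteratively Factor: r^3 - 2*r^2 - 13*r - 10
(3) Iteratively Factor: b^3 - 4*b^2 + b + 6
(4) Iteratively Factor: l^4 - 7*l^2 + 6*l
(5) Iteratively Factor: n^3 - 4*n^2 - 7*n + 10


(1) = (u + 4)*(u^2 - 7*u + 10) = (u - 5)*(u + 4)*(u - 2)
(2) = (r - 5)*(r^2 + 3*r + 2) = (r - 5)*(r + 2)*(r + 1)
(3) = (b - 2)*(b^2 - 2*b - 3) = (b - 2)*(b + 1)*(b - 3)
(4) = (l + 3)*(l^3 - 3*l^2 + 2*l) = (l - 2)*(l + 3)*(l^2 - l) = l*(l - 2)*(l + 3)*(l - 1)
(5) = (n - 1)*(n^2 - 3*n - 10) = (n - 1)*(n + 2)*(n - 5)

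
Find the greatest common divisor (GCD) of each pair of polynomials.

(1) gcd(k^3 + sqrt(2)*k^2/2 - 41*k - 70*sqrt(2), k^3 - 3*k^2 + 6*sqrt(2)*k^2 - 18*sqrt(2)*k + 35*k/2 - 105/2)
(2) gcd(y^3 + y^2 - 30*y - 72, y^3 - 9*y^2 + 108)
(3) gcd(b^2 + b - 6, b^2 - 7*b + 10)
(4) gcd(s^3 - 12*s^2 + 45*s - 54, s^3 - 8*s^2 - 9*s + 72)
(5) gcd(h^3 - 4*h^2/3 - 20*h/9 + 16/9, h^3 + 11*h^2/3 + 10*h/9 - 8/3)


(1) = gcd((k - 5*sqrt(2))*(k + 2*sqrt(2))*(k + 7*sqrt(2)/2), (k - 3)*(k + 5*sqrt(2)/2)*(k + 7*sqrt(2)/2)) = k + 7*sqrt(2)/2
(2) = gcd((y - 6)*(y + 3)*(y + 4), (y - 6)^2*(y + 3)) = y^2 - 3*y - 18
(3) = b - 2
(4) = gcd((s - 6)*(s - 3)^2, (s - 8)*(s - 3)*(s + 3)) = s - 3
(5) = h^2 + 2*h/3 - 8/9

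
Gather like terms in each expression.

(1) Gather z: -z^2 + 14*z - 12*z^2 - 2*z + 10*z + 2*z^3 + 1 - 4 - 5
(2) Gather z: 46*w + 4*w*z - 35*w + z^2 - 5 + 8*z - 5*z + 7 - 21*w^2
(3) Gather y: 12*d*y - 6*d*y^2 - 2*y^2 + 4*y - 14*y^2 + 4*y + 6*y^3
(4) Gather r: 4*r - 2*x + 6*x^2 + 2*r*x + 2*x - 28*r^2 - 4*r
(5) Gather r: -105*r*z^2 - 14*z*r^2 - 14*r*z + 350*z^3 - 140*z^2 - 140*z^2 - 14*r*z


(1) = 2*z^3 - 13*z^2 + 22*z - 8
(2) = -21*w^2 + 11*w + z^2 + z*(4*w + 3) + 2
(3) = 6*y^3 + y^2*(-6*d - 16) + y*(12*d + 8)
(4) = -28*r^2 + 2*r*x + 6*x^2
(5) = -14*r^2*z + r*(-105*z^2 - 28*z) + 350*z^3 - 280*z^2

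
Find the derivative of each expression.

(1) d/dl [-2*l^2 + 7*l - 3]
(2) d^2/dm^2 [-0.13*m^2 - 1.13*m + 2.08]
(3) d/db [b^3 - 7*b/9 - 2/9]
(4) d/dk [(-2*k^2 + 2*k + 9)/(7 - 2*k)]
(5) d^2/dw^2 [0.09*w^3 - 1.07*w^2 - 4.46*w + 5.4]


(1) = 7 - 4*l
(2) = -0.260000000000000
(3) = 3*b^2 - 7/9
(4) = 4*(k^2 - 7*k + 8)/(4*k^2 - 28*k + 49)
(5) = 0.54*w - 2.14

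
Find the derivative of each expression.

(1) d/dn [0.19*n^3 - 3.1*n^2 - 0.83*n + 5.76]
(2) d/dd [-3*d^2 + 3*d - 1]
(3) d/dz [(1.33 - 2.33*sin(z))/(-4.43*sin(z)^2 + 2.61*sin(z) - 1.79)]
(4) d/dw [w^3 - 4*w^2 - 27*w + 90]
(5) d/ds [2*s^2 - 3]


(1) = 0.57*n^2 - 6.2*n - 0.83
(2) = 3 - 6*d
(3) = (-10.3219*sin(z)^2 + 11.7838*sin(z) + 0.6994)*cos(z)/(19.6249*sin(z)^4 - 23.1246*sin(z)^3 + 22.6715*sin(z)^2 - 9.3438*sin(z) + 3.2041)
(4) = 3*w^2 - 8*w - 27
(5) = 4*s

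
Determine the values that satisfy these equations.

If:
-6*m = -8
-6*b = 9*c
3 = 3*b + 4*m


Then:
b = -7/9
c = 14/27
m = 4/3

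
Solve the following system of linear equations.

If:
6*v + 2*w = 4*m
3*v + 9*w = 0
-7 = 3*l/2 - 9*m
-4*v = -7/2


Then:
l = 7/3
m = 7/6
v = 7/8
w = -7/24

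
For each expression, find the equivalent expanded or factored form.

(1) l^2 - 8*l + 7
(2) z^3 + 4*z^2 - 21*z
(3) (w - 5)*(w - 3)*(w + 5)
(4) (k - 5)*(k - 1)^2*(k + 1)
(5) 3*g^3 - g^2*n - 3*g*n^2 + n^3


(1) = (l - 7)*(l - 1)
(2) = z*(z - 3)*(z + 7)
(3) = w^3 - 3*w^2 - 25*w + 75
(4) = k^4 - 6*k^3 + 4*k^2 + 6*k - 5
(5) = (-3*g + n)*(-g + n)*(g + n)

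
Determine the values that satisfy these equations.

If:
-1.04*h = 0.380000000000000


Then:
h = -0.37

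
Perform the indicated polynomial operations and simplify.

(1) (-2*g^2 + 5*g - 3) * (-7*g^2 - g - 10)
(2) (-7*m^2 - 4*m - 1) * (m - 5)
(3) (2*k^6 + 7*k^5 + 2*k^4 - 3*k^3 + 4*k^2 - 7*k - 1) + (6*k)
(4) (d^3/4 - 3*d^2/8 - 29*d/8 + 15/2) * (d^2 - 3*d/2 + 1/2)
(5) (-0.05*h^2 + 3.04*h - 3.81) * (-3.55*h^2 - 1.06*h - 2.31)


(1) = 14*g^4 - 33*g^3 + 36*g^2 - 47*g + 30
(2) = -7*m^3 + 31*m^2 + 19*m + 5
(3) = 2*k^6 + 7*k^5 + 2*k^4 - 3*k^3 + 4*k^2 - k - 1
(4) = d^5/4 - 3*d^4/4 - 47*d^3/16 + 51*d^2/4 - 209*d/16 + 15/4
(5) = 0.1775*h^4 - 10.739*h^3 + 10.4186*h^2 - 2.9838*h + 8.8011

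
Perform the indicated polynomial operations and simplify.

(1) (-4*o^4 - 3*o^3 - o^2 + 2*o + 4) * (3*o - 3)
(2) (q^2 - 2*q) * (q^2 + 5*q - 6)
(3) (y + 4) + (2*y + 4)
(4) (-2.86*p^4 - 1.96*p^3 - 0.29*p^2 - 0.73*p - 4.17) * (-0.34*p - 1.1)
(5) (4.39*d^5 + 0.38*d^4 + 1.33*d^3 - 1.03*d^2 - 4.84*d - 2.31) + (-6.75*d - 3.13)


(1) = -12*o^5 + 3*o^4 + 6*o^3 + 9*o^2 + 6*o - 12
(2) = q^4 + 3*q^3 - 16*q^2 + 12*q
(3) = 3*y + 8
(4) = 0.9724*p^5 + 3.8124*p^4 + 2.2546*p^3 + 0.5672*p^2 + 2.2208*p + 4.587
(5) = 4.39*d^5 + 0.38*d^4 + 1.33*d^3 - 1.03*d^2 - 11.59*d - 5.44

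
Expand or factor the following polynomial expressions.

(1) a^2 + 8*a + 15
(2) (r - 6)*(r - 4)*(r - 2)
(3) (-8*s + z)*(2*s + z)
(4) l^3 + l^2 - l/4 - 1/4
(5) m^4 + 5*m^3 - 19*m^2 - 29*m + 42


(1) = (a + 3)*(a + 5)
(2) = r^3 - 12*r^2 + 44*r - 48
(3) = -16*s^2 - 6*s*z + z^2
(4) = (l - 1/2)*(l + 1/2)*(l + 1)
(5) = (m - 3)*(m - 1)*(m + 2)*(m + 7)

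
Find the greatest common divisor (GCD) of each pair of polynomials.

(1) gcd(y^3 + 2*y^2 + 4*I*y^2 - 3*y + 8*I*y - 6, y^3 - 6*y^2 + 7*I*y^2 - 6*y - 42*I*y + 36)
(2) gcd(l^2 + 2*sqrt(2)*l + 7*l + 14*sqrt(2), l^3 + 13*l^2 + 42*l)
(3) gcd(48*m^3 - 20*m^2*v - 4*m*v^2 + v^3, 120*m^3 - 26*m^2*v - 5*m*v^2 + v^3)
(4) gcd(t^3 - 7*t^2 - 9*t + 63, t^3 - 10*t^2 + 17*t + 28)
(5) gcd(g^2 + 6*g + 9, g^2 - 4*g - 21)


(1) = y + I
(2) = gcd((l + 7)*(l + 2*sqrt(2)), l*(l + 6)*(l + 7)) = l + 7
(3) = gcd((-6*m + v)*(-2*m + v)*(4*m + v), (-6*m + v)*(-4*m + v)*(5*m + v)) = -6*m + v
(4) = t - 7
(5) = g + 3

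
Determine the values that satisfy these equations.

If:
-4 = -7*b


Then:
b = 4/7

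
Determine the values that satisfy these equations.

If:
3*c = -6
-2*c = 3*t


Then:
c = -2
t = 4/3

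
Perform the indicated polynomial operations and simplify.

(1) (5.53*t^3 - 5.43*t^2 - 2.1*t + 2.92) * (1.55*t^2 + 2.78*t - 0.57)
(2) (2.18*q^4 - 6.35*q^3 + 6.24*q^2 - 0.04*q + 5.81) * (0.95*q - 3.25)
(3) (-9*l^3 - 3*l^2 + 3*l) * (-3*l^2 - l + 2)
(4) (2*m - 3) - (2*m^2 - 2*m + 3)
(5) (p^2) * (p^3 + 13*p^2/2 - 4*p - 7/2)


(1) = 8.5715*t^5 + 6.9569*t^4 - 21.5025*t^3 + 1.7831*t^2 + 9.3146*t - 1.6644
(2) = 2.071*q^5 - 13.1175*q^4 + 26.5655*q^3 - 20.318*q^2 + 5.6495*q - 18.8825
(3) = 27*l^5 + 18*l^4 - 24*l^3 - 9*l^2 + 6*l
(4) = -2*m^2 + 4*m - 6
(5) = p^5 + 13*p^4/2 - 4*p^3 - 7*p^2/2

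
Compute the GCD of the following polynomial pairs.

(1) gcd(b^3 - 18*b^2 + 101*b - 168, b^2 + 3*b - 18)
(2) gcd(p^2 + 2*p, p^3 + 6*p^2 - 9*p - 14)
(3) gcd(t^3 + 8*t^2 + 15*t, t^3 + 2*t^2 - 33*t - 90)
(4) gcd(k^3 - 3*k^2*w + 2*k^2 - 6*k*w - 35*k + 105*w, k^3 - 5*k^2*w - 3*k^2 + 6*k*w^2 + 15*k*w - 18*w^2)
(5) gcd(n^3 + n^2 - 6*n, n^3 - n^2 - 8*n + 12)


(1) = gcd((b - 8)*(b - 7)*(b - 3), (b - 3)*(b + 6)) = b - 3
(2) = gcd(p*(p + 2), (p - 2)*(p + 1)*(p + 7)) = 1
(3) = t^2 + 8*t + 15
(4) = gcd((k - 5)*(k + 7)*(k - 3*w), (k - 3)*(k - 3*w)*(k - 2*w)) = -k + 3*w
(5) = gcd(n*(n - 2)*(n + 3), (n - 2)^2*(n + 3)) = n^2 + n - 6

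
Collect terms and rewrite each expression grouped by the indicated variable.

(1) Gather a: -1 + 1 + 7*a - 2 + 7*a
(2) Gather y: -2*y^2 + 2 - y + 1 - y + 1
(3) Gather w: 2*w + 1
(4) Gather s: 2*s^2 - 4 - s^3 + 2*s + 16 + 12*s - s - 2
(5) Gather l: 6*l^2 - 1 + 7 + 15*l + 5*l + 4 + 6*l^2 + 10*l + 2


(1) = 14*a - 2
(2) = -2*y^2 - 2*y + 4
(3) = 2*w + 1
(4) = -s^3 + 2*s^2 + 13*s + 10
(5) = 12*l^2 + 30*l + 12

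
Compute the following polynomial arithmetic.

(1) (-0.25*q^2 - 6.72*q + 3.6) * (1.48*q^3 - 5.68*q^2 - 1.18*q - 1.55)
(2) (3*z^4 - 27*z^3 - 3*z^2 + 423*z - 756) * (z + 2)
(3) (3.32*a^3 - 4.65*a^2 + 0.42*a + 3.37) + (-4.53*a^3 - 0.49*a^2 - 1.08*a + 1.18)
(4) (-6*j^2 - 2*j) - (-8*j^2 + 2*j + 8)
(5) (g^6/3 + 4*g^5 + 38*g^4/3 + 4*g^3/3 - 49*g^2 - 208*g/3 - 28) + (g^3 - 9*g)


(1) = -0.37*q^5 - 8.5256*q^4 + 43.7926*q^3 - 12.1309*q^2 + 6.168*q - 5.58
(2) = 3*z^5 - 21*z^4 - 57*z^3 + 417*z^2 + 90*z - 1512
(3) = -1.21*a^3 - 5.14*a^2 - 0.66*a + 4.55
(4) = 2*j^2 - 4*j - 8
(5) = g^6/3 + 4*g^5 + 38*g^4/3 + 7*g^3/3 - 49*g^2 - 235*g/3 - 28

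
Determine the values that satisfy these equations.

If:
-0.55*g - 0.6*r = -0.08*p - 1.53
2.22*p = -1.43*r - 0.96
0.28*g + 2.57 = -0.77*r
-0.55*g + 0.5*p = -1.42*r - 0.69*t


Then:
g = 11.72
p = 4.46
r = -7.60
t = 21.75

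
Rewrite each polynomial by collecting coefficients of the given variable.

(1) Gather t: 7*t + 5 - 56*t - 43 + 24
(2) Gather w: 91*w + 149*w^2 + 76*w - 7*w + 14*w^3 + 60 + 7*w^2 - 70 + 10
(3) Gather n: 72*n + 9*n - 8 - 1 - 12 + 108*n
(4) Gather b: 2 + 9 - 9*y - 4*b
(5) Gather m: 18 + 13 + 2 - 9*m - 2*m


(1) = -49*t - 14
(2) = 14*w^3 + 156*w^2 + 160*w
(3) = 189*n - 21
(4) = -4*b - 9*y + 11
(5) = 33 - 11*m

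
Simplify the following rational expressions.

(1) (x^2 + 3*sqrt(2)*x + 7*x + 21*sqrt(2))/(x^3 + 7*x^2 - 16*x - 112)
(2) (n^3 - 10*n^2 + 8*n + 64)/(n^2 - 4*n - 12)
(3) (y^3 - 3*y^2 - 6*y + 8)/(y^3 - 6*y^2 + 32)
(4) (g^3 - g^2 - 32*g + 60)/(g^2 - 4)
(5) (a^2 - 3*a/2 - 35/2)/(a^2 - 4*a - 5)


(1) = (x + 3*sqrt(2))/(x^2 - 16)
(2) = (n^2 - 12*n + 32)/(n - 6)
(3) = (y - 1)/(y - 4)
(4) = (g^2 + g - 30)/(g + 2)
(5) = (2*a + 7)/(2*a + 2)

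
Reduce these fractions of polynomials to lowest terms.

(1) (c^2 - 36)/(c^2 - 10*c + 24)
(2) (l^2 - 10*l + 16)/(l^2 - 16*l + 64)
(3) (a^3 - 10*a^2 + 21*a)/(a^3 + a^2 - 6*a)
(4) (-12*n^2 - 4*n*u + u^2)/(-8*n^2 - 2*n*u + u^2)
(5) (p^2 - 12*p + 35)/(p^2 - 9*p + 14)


(1) = (c + 6)/(c - 4)
(2) = (l - 2)/(l - 8)
(3) = (a^2 - 10*a + 21)/(a^2 + a - 6)
(4) = (-6*n + u)/(-4*n + u)
(5) = (p - 5)/(p - 2)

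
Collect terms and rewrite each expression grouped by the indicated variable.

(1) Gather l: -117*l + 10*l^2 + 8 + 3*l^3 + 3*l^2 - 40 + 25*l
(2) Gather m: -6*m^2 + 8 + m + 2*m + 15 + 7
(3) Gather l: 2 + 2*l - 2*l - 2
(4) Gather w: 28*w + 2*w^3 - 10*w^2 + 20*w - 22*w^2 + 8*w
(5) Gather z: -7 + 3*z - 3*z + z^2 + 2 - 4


(1) = 3*l^3 + 13*l^2 - 92*l - 32
(2) = -6*m^2 + 3*m + 30
(3) = 0
(4) = 2*w^3 - 32*w^2 + 56*w
(5) = z^2 - 9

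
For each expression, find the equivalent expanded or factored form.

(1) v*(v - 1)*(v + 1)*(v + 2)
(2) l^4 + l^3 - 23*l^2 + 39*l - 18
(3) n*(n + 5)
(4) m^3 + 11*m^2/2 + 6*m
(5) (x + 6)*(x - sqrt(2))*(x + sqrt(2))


(1) = v^4 + 2*v^3 - v^2 - 2*v
(2) = (l - 3)*(l - 1)^2*(l + 6)
(3) = n^2 + 5*n
(4) = m*(m + 3/2)*(m + 4)
(5) = x^3 + 6*x^2 - 2*x - 12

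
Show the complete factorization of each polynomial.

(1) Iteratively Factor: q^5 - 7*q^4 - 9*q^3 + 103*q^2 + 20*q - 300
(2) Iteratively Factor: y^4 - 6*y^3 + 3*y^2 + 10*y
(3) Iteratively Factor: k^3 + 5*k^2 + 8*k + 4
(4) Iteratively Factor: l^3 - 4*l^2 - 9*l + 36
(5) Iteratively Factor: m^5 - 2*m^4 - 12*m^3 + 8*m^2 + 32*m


(1) = (q - 5)*(q^4 - 2*q^3 - 19*q^2 + 8*q + 60) = (q - 5)*(q + 3)*(q^3 - 5*q^2 - 4*q + 20) = (q - 5)*(q - 2)*(q + 3)*(q^2 - 3*q - 10) = (q - 5)*(q - 2)*(q + 2)*(q + 3)*(q - 5)
(2) = (y - 5)*(y^3 - y^2 - 2*y) = (y - 5)*(y - 2)*(y^2 + y) = (y - 5)*(y - 2)*(y + 1)*(y)
(3) = (k + 1)*(k^2 + 4*k + 4) = (k + 1)*(k + 2)*(k + 2)
(4) = (l - 3)*(l^2 - l - 12) = (l - 3)*(l + 3)*(l - 4)
(5) = (m - 4)*(m^4 + 2*m^3 - 4*m^2 - 8*m) = (m - 4)*(m + 2)*(m^3 - 4*m) = (m - 4)*(m + 2)^2*(m^2 - 2*m) = (m - 4)*(m - 2)*(m + 2)^2*(m)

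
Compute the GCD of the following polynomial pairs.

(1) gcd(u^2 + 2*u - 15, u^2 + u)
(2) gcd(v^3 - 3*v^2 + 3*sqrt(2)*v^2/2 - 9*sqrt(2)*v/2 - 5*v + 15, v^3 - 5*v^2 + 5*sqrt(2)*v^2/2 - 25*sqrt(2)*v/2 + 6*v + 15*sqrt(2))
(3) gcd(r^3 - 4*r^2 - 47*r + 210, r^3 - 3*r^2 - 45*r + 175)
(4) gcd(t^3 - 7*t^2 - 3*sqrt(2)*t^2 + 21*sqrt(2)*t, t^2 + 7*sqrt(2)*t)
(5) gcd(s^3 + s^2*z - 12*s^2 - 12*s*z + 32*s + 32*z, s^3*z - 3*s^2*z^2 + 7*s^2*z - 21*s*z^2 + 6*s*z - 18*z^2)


(1) = 1
(2) = v^2 + v*(-3 + 5*sqrt(2)/2) - 15*sqrt(2)/2
(3) = r^2 + 2*r - 35
(4) = gcd(t*(t - 7)*(t - 3*sqrt(2)), t*(t + 7*sqrt(2))) = t
(5) = gcd((s - 8)*(s - 4)*(s + z), (s + 6)*(s - 3*z)*(s*z + z)) = 1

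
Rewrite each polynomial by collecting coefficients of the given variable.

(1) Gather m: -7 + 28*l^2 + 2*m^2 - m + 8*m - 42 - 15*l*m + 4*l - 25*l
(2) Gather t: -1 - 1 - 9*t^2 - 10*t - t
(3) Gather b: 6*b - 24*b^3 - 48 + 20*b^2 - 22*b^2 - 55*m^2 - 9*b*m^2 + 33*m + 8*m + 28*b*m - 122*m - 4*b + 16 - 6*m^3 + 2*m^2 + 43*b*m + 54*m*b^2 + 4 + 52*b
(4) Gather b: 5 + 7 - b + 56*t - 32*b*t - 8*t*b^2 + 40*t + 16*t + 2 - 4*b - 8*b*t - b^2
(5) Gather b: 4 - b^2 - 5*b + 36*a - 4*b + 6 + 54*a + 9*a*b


(1) = 28*l^2 - 21*l + 2*m^2 + m*(7 - 15*l) - 49
(2) = -9*t^2 - 11*t - 2
(3) = -24*b^3 + b^2*(54*m - 2) + b*(-9*m^2 + 71*m + 54) - 6*m^3 - 53*m^2 - 81*m - 28
(4) = b^2*(-8*t - 1) + b*(-40*t - 5) + 112*t + 14
(5) = 90*a - b^2 + b*(9*a - 9) + 10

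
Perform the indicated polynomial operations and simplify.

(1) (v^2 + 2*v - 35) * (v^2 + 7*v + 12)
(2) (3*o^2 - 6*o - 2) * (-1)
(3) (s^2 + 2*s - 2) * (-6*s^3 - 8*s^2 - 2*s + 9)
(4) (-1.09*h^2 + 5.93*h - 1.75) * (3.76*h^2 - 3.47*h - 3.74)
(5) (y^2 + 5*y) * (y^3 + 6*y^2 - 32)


(1) = v^4 + 9*v^3 - 9*v^2 - 221*v - 420
(2) = -3*o^2 + 6*o + 2
(3) = -6*s^5 - 20*s^4 - 6*s^3 + 21*s^2 + 22*s - 18
(4) = -4.0984*h^4 + 26.0791*h^3 - 23.0805*h^2 - 16.1057*h + 6.545
(5) = y^5 + 11*y^4 + 30*y^3 - 32*y^2 - 160*y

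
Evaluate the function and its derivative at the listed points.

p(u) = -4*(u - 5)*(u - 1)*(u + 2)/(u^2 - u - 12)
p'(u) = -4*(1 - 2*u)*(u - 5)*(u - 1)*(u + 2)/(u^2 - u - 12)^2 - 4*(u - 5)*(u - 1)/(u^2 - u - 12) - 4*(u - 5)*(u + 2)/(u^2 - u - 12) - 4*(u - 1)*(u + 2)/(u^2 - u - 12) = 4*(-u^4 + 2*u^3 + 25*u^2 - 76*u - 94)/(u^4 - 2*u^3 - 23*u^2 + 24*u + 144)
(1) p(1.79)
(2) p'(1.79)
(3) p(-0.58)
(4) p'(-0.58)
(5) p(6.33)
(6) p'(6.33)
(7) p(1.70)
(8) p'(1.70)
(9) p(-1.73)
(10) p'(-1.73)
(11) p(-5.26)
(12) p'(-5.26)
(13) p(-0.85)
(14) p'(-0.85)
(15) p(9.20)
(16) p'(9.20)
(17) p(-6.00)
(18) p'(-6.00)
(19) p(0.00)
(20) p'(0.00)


(1) = -3.63
(2) = -5.31
(3) = 4.52
(4) = -1.37
(5) = -10.87
(6) = -5.68
(7) = -3.16
(8) = -5.12
(9) = 2.73
(10) = 7.02
(11) = 40.02
(12) = -0.54
(13) = 4.77
(14) = -0.48
(15) = -24.32
(16) = -4.26
(17) = 41.07
(18) = -2.07
(19) = 3.33
(20) = -2.61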